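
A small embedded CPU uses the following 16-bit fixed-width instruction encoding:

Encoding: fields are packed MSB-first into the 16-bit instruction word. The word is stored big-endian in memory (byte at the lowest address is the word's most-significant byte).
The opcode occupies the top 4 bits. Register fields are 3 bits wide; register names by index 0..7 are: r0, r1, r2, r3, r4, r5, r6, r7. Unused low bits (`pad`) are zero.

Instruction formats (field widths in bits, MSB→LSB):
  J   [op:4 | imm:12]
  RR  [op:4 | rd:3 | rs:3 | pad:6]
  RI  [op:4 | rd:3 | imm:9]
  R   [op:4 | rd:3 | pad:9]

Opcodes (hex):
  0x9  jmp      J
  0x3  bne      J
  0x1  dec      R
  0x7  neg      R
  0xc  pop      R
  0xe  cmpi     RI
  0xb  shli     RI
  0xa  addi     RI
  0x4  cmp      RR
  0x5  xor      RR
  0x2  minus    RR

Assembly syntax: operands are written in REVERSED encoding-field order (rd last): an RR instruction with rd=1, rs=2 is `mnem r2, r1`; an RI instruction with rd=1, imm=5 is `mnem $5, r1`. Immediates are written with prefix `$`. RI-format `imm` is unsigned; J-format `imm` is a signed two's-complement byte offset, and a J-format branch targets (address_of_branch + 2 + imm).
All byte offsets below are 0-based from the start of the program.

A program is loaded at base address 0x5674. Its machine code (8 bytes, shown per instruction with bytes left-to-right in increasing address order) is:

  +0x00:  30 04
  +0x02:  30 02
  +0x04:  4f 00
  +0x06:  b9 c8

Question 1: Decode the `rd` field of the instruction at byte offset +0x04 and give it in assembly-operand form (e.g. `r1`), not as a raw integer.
+0x04: 4f 00 ⇒ word 0x4f00 (big)
  top 4b → 0x4 → cmp [RR]
  rd@[11:9]=0x7 ⇒ r7
  rs@[8:6]=0x4 ⇒ r4

r7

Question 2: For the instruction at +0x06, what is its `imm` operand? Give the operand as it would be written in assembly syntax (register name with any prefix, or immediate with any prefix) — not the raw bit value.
@+06  big-endian(b9 c8) = 0xb9c8
  op=0xb9c8>>12=0xb ⇒ shli (RI)
  rd: (w>>9)&0x7=0x4 → r4
  imm: (w>>0)&0x1ff=0x1c8 → $456

$456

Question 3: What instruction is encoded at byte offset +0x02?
bne $2

[02] 30 02 → 0x3002
  top 4b → 0x3 → bne [J]
  [11:0] imm=2 = $2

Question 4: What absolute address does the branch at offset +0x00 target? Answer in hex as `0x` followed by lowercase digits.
0x567a

off 0x00: read 30 04 as big → 0x3004
  opcode bits[15:12]=0x3: bne/J
  [11:0] imm=4 = $4
  target = base 0x5674 + off 0x00 + 2 + imm 4 = 0x567a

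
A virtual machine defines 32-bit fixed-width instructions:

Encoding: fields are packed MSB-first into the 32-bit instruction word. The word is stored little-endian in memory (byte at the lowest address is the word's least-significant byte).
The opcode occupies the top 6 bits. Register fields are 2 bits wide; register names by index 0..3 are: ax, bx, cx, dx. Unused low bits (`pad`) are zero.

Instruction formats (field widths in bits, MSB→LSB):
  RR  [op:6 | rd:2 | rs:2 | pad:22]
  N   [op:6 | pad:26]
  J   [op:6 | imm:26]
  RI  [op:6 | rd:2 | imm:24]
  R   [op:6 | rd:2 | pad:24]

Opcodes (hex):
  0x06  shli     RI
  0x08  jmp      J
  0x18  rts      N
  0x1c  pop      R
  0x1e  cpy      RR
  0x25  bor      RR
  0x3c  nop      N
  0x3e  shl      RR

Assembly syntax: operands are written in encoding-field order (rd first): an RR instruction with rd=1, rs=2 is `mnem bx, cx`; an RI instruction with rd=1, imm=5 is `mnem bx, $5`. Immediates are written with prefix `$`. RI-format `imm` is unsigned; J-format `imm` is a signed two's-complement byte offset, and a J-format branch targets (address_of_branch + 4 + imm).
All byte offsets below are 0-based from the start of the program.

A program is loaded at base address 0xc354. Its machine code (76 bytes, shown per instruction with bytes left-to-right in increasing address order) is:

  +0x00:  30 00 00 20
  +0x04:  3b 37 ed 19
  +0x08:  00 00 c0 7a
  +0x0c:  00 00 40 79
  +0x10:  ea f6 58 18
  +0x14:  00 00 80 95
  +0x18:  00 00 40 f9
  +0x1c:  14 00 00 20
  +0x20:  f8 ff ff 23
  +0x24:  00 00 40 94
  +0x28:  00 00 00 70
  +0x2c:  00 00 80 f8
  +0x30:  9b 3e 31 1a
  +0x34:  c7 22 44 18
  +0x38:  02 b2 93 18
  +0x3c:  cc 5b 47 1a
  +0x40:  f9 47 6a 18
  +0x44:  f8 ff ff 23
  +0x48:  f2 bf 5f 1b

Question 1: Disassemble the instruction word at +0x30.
[30] 9b 3e 31 1a → 0x1a313e9b
  top 6b → 0x6 → shli [RI]
  rd: (w>>24)&0x3=0x2 → cx
  imm: (w>>0)&0xffffff=0x313e9b → $3227291

shli cx, $3227291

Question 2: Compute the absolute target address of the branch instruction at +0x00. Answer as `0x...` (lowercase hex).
@+00  little-endian(30 00 00 20) = 0x20000030
  top 6b → 0x8 → jmp [J]
  [25:0] imm=48 = $48
  target = base 0xc354 + off 0x00 + 4 + imm 48 = 0xc388

0xc388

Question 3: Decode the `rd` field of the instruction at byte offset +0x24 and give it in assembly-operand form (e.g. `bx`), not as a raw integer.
ax

+0x24: 00 00 40 94 ⇒ word 0x94400000 (little)
  opcode bits[31:26]=0x25: bor/RR
  rd: (w>>24)&0x3=0x0 → ax
  rs: (w>>22)&0x3=0x1 → bx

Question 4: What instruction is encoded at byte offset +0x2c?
+0x2c: 00 00 80 f8 ⇒ word 0xf8800000 (little)
  opcode bits[31:26]=0x3e: shl/RR
  rd: (w>>24)&0x3=0x0 → ax
  rs: (w>>22)&0x3=0x2 → cx

shl ax, cx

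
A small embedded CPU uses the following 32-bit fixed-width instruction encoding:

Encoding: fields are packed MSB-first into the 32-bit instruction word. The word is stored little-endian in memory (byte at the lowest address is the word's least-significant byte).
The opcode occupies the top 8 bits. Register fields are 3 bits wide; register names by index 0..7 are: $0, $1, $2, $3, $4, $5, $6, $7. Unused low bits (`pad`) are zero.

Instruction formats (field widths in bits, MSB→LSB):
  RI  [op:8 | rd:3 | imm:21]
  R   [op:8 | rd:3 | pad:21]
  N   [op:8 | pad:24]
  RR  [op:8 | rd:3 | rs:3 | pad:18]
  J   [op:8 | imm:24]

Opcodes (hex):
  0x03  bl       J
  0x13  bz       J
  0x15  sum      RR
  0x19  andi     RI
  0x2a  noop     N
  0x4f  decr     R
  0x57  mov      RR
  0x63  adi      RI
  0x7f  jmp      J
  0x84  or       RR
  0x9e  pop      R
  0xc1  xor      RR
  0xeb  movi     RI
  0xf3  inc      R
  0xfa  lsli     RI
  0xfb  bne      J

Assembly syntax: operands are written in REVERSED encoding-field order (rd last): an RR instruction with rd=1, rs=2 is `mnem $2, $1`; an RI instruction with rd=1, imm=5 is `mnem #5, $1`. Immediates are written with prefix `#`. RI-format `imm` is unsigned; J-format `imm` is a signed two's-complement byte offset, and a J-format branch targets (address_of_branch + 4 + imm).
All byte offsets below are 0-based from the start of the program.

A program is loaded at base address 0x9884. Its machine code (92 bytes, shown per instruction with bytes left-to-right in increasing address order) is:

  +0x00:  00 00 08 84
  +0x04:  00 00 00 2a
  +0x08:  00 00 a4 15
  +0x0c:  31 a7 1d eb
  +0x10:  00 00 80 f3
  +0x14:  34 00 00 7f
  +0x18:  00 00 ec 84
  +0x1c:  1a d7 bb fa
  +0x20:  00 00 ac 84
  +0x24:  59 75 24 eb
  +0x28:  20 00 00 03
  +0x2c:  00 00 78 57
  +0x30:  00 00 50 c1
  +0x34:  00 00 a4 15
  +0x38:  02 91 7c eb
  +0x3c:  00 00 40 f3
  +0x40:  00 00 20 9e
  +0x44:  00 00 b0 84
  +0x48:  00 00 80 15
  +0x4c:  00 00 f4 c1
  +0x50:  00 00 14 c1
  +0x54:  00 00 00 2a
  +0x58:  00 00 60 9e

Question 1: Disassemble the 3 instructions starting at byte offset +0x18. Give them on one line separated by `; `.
or $3, $7; lsli #1824538, $5; or $3, $5

@+18  little-endian(00 00 ec 84) = 0x84ec0000
  op=0x84ec0000>>24=0x84 ⇒ or (RR)
  rd: (w>>21)&0x7=0x7 → $7
  rs: (w>>18)&0x7=0x3 → $3
@+1c  little-endian(1a d7 bb fa) = 0xfabbd71a
  op=0xfabbd71a>>24=0xfa ⇒ lsli (RI)
  rd: (w>>21)&0x7=0x5 → $5
  imm: (w>>0)&0x1fffff=0x1bd71a → #1824538
@+20  little-endian(00 00 ac 84) = 0x84ac0000
  op=0x84ac0000>>24=0x84 ⇒ or (RR)
  rd: (w>>21)&0x7=0x5 → $5
  rs: (w>>18)&0x7=0x3 → $3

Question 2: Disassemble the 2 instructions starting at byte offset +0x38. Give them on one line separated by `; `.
movi #1872130, $3; inc $2

[38] 02 91 7c eb → 0xeb7c9102
  opcode bits[31:24]=0xeb: movi/RI
  [23:21] rd=3 = $3
  [20:0] imm=1872130 = #1872130
[3c] 00 00 40 f3 → 0xf3400000
  opcode bits[31:24]=0xf3: inc/R
  [23:21] rd=2 = $2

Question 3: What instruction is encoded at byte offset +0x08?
sum $1, $5

+0x08: 00 00 a4 15 ⇒ word 0x15a40000 (little)
  top 8b → 0x15 → sum [RR]
  rd: (w>>21)&0x7=0x5 → $5
  rs: (w>>18)&0x7=0x1 → $1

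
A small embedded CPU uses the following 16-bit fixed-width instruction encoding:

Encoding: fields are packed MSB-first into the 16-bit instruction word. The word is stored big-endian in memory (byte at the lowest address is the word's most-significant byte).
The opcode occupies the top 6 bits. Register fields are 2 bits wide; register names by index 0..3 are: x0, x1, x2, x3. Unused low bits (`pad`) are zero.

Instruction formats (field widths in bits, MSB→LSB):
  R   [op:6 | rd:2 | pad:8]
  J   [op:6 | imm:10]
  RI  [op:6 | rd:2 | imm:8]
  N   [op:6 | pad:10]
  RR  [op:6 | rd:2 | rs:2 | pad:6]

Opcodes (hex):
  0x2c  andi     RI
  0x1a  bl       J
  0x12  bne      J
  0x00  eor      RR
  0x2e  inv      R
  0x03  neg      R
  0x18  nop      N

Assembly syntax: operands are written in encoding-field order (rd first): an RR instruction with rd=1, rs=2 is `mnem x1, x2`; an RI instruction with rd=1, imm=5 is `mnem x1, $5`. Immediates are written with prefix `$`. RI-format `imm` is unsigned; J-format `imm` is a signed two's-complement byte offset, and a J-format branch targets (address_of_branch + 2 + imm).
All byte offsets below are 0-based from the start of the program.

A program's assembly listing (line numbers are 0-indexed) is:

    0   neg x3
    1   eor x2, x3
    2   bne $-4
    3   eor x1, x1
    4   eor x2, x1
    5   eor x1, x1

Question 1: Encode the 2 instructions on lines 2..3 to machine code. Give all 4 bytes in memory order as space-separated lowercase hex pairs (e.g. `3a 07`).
4b fc 01 40

2. bne fields op=0x12:6|imm=-4:10 → word 4bfch → 4b fc
3. eor fields op=0x0:6|rd=1:2|rs=1:2|pad=0:6 → word 0140h → 01 40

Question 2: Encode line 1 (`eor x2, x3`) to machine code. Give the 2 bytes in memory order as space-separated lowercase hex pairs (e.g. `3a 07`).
02 c0

line 1 (eor): pack op=0x0:6|rd=2:2|rs=3:2|pad=0:6 = 0x02c0; big→ 02 c0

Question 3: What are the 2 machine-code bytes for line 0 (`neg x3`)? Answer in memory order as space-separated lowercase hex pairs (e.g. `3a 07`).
0. neg fields op=0x3:6|rd=3:2|pad=0:8 → word 0f00h → 0f 00

0f 00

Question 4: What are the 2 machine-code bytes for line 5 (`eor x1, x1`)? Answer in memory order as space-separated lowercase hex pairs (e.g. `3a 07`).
line 5 (eor): pack op=0x0:6|rd=1:2|rs=1:2|pad=0:6 = 0x0140; big→ 01 40

01 40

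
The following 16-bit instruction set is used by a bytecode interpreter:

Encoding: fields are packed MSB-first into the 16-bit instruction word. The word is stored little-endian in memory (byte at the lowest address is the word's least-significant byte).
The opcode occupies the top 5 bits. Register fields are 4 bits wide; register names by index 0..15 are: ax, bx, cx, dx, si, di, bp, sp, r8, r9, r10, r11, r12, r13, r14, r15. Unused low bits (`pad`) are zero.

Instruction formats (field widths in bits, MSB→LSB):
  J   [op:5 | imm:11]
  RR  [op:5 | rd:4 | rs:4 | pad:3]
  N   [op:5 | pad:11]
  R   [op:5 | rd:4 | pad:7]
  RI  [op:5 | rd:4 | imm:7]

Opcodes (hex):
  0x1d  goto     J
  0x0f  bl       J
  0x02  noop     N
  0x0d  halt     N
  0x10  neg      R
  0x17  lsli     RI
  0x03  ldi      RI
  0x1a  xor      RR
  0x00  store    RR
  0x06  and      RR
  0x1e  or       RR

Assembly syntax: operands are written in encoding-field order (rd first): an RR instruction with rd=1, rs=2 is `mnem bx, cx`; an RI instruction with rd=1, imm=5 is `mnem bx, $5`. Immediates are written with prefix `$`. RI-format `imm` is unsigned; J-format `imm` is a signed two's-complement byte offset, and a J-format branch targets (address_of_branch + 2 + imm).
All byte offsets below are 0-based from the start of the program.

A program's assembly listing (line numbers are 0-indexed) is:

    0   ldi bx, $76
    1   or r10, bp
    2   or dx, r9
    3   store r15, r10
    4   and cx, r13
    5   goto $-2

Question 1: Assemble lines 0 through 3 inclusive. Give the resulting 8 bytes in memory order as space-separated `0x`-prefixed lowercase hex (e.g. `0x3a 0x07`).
0. ldi fields op=0x3:5|rd=1:4|imm=76:7 → word 18cch → cc 18
1. or fields op=0x1e:5|rd=10:4|rs=6:4|pad=0:3 → word f530h → 30 f5
2. or fields op=0x1e:5|rd=3:4|rs=9:4|pad=0:3 → word f1c8h → c8 f1
3. store fields op=0x0:5|rd=15:4|rs=10:4|pad=0:3 → word 07d0h → d0 07

0xcc 0x18 0x30 0xf5 0xc8 0xf1 0xd0 0x07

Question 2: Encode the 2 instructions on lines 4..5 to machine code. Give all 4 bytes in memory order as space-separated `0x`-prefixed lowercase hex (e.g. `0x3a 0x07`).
line 4 (and): pack op=0x6:5|rd=2:4|rs=13:4|pad=0:3 = 0x3168; little→ 68 31
line 5 (goto): pack op=0x1d:5|imm=-2:11 = 0xeffe; little→ fe ef

0x68 0x31 0xfe 0xef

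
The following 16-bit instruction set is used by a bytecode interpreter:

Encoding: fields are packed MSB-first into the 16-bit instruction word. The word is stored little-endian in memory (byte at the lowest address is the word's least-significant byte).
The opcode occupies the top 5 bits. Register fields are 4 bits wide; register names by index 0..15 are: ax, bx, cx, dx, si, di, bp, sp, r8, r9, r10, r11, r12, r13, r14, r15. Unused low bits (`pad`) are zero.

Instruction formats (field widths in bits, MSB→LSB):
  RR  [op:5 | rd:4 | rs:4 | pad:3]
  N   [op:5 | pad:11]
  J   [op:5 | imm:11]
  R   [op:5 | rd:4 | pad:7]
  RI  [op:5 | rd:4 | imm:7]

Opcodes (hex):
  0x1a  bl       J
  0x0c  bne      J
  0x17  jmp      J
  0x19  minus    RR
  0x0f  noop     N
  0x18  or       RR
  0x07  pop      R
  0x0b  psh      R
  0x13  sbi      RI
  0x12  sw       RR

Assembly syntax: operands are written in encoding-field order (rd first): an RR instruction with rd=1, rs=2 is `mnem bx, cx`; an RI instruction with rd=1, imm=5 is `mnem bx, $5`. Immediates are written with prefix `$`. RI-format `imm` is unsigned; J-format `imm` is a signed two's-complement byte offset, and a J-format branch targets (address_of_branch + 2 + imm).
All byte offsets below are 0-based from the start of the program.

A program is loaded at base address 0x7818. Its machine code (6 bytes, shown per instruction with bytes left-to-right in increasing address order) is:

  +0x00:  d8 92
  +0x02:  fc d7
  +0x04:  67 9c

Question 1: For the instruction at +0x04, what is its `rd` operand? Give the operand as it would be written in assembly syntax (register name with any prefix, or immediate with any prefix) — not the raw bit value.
@+04  little-endian(67 9c) = 0x9c67
  top 5b → 0x13 → sbi [RI]
  rd@[10:7]=0x8 ⇒ r8
  imm@[6:0]=0x67 ⇒ $103

r8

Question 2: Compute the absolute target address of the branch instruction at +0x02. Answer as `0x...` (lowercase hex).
0x7818

off 0x02: read fc d7 as little → 0xd7fc
  top 5b → 0x1a → bl [J]
  imm: (w>>0)&0x7ff=0x7fc (s11→-4) → $-4
  target = base 0x7818 + off 0x02 + 2 + imm -4 = 0x7818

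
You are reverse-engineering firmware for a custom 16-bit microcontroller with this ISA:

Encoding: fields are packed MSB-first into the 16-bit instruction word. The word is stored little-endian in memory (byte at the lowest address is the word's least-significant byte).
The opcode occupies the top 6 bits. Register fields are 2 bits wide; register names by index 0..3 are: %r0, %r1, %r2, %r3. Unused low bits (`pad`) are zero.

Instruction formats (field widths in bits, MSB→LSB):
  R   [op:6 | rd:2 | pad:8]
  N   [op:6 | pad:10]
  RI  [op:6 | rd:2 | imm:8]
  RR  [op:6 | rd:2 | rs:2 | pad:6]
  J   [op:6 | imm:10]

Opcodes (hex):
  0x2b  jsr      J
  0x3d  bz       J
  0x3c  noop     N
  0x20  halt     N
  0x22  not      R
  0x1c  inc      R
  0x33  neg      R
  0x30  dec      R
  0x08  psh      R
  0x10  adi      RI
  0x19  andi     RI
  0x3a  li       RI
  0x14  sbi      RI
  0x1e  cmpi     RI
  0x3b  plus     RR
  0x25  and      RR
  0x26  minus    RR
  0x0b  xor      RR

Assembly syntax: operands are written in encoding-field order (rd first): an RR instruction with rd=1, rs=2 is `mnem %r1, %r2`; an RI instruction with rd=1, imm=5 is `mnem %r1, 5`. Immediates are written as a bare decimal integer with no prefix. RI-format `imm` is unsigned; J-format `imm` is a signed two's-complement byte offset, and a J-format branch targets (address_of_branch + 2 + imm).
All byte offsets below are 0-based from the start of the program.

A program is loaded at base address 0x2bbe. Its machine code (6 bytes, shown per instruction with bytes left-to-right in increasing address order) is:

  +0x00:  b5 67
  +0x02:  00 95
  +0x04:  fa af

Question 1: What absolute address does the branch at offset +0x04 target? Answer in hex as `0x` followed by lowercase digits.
0x2bbe

off 0x04: read fa af as little → 0xaffa
  top 6b → 0x2b → jsr [J]
  [9:0] imm=1018 (s10→-6) = -6
  target = base 0x2bbe + off 0x04 + 2 + imm -6 = 0x2bbe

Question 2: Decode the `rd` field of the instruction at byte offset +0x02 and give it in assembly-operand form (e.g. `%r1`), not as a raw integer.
%r1

off 0x02: read 00 95 as little → 0x9500
  top 6b → 0x25 → and [RR]
  [9:8] rd=1 = %r1
  [7:6] rs=0 = %r0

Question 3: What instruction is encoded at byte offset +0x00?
andi %r3, 181

off 0x00: read b5 67 as little → 0x67b5
  opcode bits[15:10]=0x19: andi/RI
  rd: (w>>8)&0x3=0x3 → %r3
  imm: (w>>0)&0xff=0xb5 → 181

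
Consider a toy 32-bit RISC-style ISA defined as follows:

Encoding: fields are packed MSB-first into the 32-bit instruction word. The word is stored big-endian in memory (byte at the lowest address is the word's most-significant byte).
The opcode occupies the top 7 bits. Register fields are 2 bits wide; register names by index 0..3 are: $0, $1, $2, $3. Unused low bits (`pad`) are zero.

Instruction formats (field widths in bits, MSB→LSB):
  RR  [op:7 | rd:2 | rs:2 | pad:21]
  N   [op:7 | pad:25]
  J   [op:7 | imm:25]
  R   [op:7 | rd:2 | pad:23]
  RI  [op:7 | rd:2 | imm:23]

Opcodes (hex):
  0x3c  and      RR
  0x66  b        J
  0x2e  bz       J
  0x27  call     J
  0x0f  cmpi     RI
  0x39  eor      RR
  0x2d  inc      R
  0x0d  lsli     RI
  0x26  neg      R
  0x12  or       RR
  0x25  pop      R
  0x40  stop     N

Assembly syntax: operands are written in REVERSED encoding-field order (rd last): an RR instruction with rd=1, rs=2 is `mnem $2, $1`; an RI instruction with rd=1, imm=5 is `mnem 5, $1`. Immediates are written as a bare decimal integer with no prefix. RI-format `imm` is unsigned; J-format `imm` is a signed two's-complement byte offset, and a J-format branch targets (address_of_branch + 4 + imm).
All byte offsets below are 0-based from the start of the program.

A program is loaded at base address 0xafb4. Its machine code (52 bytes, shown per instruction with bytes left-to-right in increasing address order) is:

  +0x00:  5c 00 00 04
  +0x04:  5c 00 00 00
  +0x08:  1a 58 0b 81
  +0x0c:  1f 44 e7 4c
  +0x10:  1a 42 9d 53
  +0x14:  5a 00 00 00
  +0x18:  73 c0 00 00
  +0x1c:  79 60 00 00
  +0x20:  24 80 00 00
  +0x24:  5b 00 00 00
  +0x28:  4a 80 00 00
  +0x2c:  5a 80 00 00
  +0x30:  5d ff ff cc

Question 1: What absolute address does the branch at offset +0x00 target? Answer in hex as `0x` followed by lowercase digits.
@+00  big-endian(5c 00 00 04) = 0x5c000004
  top 7b → 0x2e → bz [J]
  imm@[24:0]=0x4 ⇒ 4
  target = base 0xafb4 + off 0x00 + 4 + imm 4 = 0xafbc

0xafbc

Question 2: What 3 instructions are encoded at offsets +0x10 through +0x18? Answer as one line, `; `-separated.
lsli 4365651, $0; inc $0; eor $2, $3

off 0x10: read 1a 42 9d 53 as big → 0x1a429d53
  op=0x1a429d53>>25=0xd ⇒ lsli (RI)
  [24:23] rd=0 = $0
  [22:0] imm=4365651 = 4365651
off 0x14: read 5a 00 00 00 as big → 0x5a000000
  op=0x5a000000>>25=0x2d ⇒ inc (R)
  [24:23] rd=0 = $0
off 0x18: read 73 c0 00 00 as big → 0x73c00000
  op=0x73c00000>>25=0x39 ⇒ eor (RR)
  [24:23] rd=3 = $3
  [22:21] rs=2 = $2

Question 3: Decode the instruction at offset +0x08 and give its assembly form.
lsli 5770113, $0

off 0x08: read 1a 58 0b 81 as big → 0x1a580b81
  top 7b → 0xd → lsli [RI]
  [24:23] rd=0 = $0
  [22:0] imm=5770113 = 5770113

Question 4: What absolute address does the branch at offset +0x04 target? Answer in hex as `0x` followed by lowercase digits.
+0x04: 5c 00 00 00 ⇒ word 0x5c000000 (big)
  op=0x5c000000>>25=0x2e ⇒ bz (J)
  imm: (w>>0)&0x1ffffff=0x0 → 0
  target = base 0xafb4 + off 0x04 + 4 + imm 0 = 0xafbc

0xafbc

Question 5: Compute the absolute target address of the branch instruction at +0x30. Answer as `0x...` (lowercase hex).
0xafb4

off 0x30: read 5d ff ff cc as big → 0x5dffffcc
  opcode bits[31:25]=0x2e: bz/J
  imm@[24:0]=0x1ffffcc (s25→-52) ⇒ -52
  target = base 0xafb4 + off 0x30 + 4 + imm -52 = 0xafb4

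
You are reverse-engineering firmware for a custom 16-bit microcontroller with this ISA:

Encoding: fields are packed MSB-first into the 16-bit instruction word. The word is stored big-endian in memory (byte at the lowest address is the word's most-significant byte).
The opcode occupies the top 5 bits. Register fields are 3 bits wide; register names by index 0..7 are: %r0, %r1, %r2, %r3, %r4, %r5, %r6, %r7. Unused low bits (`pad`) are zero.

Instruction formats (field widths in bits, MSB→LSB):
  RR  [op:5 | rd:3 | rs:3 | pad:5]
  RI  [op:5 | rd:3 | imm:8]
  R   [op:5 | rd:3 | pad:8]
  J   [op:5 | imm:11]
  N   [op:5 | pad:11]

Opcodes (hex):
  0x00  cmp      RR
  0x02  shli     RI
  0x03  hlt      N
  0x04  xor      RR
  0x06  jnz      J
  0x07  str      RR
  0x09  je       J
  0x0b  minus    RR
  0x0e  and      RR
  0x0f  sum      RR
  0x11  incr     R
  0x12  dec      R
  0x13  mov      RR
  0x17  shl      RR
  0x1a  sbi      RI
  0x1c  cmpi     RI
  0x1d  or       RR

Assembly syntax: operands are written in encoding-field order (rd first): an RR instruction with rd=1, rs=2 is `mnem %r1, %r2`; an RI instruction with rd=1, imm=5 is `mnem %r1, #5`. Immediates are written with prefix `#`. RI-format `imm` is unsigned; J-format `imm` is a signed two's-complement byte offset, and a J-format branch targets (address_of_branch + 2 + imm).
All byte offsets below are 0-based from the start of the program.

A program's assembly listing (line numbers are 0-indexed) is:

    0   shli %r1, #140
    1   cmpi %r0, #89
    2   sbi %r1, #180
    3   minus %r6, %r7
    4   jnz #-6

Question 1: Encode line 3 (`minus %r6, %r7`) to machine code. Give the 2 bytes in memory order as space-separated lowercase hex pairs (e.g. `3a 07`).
3. minus fields op=0xb:5|rd=6:3|rs=7:3|pad=0:5 → word 5ee0h → 5e e0

5e e0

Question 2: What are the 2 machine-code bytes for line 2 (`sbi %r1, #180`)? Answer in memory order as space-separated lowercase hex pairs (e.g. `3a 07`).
L2: sbi op=0x1a:5|rd=1:3|imm=180:8 ⇒ 0xd1b4 ⇒ big d1 b4

d1 b4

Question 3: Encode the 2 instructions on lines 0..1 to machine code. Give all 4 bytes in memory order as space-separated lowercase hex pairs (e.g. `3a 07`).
0. shli fields op=0x2:5|rd=1:3|imm=140:8 → word 118ch → 11 8c
1. cmpi fields op=0x1c:5|rd=0:3|imm=89:8 → word e059h → e0 59

11 8c e0 59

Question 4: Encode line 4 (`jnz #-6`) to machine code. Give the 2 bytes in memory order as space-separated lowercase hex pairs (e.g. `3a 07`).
L4: jnz op=0x6:5|imm=-6:11 ⇒ 0x37fa ⇒ big 37 fa

37 fa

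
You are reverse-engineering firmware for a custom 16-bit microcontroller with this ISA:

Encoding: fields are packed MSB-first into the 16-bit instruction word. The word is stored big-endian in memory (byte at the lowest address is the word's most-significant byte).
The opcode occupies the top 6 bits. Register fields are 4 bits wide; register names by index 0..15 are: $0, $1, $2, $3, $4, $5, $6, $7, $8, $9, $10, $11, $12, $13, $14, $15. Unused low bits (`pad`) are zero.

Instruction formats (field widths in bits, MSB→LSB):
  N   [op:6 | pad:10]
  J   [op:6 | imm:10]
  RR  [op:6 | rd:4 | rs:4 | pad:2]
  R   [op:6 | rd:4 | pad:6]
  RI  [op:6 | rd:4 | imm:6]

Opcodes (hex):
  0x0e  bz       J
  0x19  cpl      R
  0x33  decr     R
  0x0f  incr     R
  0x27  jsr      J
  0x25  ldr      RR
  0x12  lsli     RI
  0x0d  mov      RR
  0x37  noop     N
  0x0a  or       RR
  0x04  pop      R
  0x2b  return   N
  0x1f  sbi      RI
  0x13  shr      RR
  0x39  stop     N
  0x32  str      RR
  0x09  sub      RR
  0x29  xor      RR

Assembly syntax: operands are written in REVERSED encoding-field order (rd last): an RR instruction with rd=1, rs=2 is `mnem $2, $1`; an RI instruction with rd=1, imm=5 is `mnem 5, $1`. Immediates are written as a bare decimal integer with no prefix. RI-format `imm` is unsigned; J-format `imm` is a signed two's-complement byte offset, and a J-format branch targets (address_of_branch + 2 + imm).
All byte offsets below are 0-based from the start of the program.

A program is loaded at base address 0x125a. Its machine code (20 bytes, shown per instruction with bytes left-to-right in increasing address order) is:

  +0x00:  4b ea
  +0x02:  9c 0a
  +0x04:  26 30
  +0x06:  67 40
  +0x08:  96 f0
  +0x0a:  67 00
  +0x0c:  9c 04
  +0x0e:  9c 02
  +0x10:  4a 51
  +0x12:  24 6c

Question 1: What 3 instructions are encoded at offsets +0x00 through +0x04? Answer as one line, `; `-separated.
[00] 4b ea → 0x4bea
  opcode bits[15:10]=0x12: lsli/RI
  [9:6] rd=15 = $15
  [5:0] imm=42 = 42
[02] 9c 0a → 0x9c0a
  opcode bits[15:10]=0x27: jsr/J
  [9:0] imm=10 = 10
[04] 26 30 → 0x2630
  opcode bits[15:10]=0x9: sub/RR
  [9:6] rd=8 = $8
  [5:2] rs=12 = $12

lsli 42, $15; jsr 10; sub $12, $8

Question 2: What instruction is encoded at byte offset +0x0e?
+0x0e: 9c 02 ⇒ word 0x9c02 (big)
  top 6b → 0x27 → jsr [J]
  imm: (w>>0)&0x3ff=0x2 → 2

jsr 2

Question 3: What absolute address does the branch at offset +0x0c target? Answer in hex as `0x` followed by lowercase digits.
0x126c

off 0x0c: read 9c 04 as big → 0x9c04
  top 6b → 0x27 → jsr [J]
  imm@[9:0]=0x4 ⇒ 4
  target = base 0x125a + off 0x0c + 2 + imm 4 = 0x126c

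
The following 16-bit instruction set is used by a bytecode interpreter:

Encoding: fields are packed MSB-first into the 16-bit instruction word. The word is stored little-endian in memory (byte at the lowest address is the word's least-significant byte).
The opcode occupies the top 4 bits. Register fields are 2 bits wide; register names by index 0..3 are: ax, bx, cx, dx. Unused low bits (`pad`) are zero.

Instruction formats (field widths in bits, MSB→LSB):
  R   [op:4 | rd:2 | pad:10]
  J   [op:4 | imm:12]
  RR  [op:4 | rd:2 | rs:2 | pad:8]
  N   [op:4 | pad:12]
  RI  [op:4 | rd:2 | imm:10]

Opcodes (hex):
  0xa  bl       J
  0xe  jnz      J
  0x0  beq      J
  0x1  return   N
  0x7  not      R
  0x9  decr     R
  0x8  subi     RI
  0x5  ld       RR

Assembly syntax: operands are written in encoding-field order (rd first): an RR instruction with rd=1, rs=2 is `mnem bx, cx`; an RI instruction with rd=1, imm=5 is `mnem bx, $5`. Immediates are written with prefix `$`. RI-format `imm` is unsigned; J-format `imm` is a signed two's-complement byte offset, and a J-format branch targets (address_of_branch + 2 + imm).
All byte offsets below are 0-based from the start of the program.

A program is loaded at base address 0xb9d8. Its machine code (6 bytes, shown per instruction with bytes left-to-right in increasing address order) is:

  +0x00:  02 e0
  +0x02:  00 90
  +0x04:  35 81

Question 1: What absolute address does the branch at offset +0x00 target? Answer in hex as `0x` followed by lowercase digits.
+0x00: 02 e0 ⇒ word 0xe002 (little)
  opcode bits[15:12]=0xe: jnz/J
  imm: (w>>0)&0xfff=0x2 → $2
  target = base 0xb9d8 + off 0x00 + 2 + imm 2 = 0xb9dc

0xb9dc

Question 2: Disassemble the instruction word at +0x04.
[04] 35 81 → 0x8135
  opcode bits[15:12]=0x8: subi/RI
  rd: (w>>10)&0x3=0x0 → ax
  imm: (w>>0)&0x3ff=0x135 → $309

subi ax, $309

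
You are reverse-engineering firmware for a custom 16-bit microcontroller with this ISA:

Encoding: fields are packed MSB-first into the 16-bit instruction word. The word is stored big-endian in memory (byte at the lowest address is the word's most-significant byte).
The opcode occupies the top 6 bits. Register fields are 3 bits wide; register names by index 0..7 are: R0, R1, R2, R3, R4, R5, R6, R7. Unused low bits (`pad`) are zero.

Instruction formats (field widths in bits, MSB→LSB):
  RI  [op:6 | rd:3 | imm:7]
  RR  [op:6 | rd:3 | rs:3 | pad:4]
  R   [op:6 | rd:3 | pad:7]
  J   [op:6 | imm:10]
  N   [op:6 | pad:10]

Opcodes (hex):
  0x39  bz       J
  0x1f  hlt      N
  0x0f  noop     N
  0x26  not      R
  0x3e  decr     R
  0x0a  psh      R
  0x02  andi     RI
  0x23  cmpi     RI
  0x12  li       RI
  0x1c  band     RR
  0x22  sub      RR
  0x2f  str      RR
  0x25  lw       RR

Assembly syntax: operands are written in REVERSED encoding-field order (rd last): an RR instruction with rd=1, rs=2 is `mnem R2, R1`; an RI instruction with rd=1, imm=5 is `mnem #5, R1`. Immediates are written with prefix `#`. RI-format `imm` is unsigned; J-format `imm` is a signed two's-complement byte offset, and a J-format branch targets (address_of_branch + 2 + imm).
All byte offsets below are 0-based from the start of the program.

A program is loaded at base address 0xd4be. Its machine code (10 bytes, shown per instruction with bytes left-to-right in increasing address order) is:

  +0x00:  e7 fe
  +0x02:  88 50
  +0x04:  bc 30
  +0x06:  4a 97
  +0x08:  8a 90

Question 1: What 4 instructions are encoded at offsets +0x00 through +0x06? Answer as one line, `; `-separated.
[00] e7 fe → 0xe7fe
  top 6b → 0x39 → bz [J]
  imm@[9:0]=0x3fe (s10→-2) ⇒ #-2
[02] 88 50 → 0x8850
  top 6b → 0x22 → sub [RR]
  rd@[9:7]=0x0 ⇒ R0
  rs@[6:4]=0x5 ⇒ R5
[04] bc 30 → 0xbc30
  top 6b → 0x2f → str [RR]
  rd@[9:7]=0x0 ⇒ R0
  rs@[6:4]=0x3 ⇒ R3
[06] 4a 97 → 0x4a97
  top 6b → 0x12 → li [RI]
  rd@[9:7]=0x5 ⇒ R5
  imm@[6:0]=0x17 ⇒ #23

bz #-2; sub R5, R0; str R3, R0; li #23, R5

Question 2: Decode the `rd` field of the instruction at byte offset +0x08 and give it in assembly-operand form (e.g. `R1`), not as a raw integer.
R5

[08] 8a 90 → 0x8a90
  opcode bits[15:10]=0x22: sub/RR
  rd: (w>>7)&0x7=0x5 → R5
  rs: (w>>4)&0x7=0x1 → R1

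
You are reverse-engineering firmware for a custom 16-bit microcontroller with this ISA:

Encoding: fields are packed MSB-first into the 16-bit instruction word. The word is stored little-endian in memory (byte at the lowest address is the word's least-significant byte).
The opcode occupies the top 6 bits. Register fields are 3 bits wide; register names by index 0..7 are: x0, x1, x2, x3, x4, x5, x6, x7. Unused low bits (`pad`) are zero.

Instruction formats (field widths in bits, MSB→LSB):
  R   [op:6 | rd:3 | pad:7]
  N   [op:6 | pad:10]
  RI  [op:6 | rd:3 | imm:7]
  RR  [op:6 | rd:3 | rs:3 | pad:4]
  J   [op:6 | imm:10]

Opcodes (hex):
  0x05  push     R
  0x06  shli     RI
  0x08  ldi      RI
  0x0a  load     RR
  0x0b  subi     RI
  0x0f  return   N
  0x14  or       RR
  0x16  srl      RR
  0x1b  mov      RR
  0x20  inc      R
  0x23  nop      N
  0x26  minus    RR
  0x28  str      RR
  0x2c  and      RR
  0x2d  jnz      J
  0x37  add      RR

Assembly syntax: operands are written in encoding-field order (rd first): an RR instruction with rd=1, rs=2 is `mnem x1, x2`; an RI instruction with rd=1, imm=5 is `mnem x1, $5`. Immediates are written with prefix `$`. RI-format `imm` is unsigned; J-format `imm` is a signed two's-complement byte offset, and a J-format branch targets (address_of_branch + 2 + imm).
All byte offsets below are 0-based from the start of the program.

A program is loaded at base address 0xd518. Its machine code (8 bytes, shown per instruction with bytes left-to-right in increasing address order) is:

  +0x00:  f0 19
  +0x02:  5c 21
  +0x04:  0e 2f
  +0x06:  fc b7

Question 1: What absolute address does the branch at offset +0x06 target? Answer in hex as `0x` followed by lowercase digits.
0xd51c

[06] fc b7 → 0xb7fc
  op=0xb7fc>>10=0x2d ⇒ jnz (J)
  imm@[9:0]=0x3fc (s10→-4) ⇒ $-4
  target = base 0xd518 + off 0x06 + 2 + imm -4 = 0xd51c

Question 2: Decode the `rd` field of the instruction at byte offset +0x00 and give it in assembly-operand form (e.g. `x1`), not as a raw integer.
x3

@+00  little-endian(f0 19) = 0x19f0
  top 6b → 0x6 → shli [RI]
  rd@[9:7]=0x3 ⇒ x3
  imm@[6:0]=0x70 ⇒ $112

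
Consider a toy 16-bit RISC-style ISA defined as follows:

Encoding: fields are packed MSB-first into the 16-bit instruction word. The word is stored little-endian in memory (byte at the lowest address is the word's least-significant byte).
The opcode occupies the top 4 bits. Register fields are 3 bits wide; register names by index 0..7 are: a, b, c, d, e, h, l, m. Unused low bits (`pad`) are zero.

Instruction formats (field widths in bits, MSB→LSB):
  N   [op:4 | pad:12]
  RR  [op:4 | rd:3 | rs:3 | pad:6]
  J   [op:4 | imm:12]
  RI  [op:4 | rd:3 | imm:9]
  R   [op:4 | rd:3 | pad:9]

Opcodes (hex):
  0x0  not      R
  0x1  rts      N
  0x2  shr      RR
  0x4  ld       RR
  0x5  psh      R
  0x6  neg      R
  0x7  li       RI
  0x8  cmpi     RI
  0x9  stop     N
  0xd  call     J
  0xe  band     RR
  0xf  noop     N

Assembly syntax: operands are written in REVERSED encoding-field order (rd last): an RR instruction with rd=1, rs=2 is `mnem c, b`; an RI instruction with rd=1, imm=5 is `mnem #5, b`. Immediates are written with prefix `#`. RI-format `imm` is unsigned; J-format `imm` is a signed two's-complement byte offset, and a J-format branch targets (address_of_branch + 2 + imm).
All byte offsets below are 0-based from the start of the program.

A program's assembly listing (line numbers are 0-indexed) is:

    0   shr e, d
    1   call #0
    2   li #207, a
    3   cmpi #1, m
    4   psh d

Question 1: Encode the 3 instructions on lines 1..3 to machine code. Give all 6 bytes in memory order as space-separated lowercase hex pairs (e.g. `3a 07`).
00 d0 cf 70 01 8e

line 1 (call): pack op=0xd:4|imm=0:12 = 0xd000; little→ 00 d0
line 2 (li): pack op=0x7:4|rd=0:3|imm=207:9 = 0x70cf; little→ cf 70
line 3 (cmpi): pack op=0x8:4|rd=7:3|imm=1:9 = 0x8e01; little→ 01 8e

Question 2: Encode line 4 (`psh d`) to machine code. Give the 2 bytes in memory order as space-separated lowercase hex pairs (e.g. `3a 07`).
00 56

L4: psh op=0x5:4|rd=3:3|pad=0:9 ⇒ 0x5600 ⇒ little 00 56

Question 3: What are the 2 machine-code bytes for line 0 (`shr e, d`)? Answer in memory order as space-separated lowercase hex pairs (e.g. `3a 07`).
line 0 (shr): pack op=0x2:4|rd=3:3|rs=4:3|pad=0:6 = 0x2700; little→ 00 27

00 27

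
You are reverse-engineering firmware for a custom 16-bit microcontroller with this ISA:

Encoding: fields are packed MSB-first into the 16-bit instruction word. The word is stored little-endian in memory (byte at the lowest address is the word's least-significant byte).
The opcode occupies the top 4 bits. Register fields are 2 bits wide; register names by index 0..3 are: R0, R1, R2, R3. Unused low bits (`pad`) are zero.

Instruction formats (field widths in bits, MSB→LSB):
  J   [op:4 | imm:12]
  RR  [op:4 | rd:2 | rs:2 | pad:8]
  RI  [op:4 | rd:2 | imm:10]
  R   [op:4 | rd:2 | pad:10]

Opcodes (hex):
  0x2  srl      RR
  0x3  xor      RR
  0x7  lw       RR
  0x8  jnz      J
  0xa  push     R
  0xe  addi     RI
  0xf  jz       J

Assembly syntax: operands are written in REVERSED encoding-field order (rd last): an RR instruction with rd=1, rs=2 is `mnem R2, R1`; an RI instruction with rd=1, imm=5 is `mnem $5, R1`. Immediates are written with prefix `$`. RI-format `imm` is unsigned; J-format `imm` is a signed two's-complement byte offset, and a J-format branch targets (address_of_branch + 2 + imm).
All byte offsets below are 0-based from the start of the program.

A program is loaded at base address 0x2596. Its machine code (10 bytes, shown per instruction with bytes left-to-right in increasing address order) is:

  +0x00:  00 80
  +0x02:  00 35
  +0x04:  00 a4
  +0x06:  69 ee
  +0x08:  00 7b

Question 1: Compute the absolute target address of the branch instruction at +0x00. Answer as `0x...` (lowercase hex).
@+00  little-endian(00 80) = 0x8000
  opcode bits[15:12]=0x8: jnz/J
  imm@[11:0]=0x0 ⇒ $0
  target = base 0x2596 + off 0x00 + 2 + imm 0 = 0x2598

0x2598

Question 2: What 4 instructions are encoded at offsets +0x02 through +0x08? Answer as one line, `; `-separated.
xor R1, R1; push R1; addi $617, R3; lw R3, R2

[02] 00 35 → 0x3500
  opcode bits[15:12]=0x3: xor/RR
  rd: (w>>10)&0x3=0x1 → R1
  rs: (w>>8)&0x3=0x1 → R1
[04] 00 a4 → 0xa400
  opcode bits[15:12]=0xa: push/R
  rd: (w>>10)&0x3=0x1 → R1
[06] 69 ee → 0xee69
  opcode bits[15:12]=0xe: addi/RI
  rd: (w>>10)&0x3=0x3 → R3
  imm: (w>>0)&0x3ff=0x269 → $617
[08] 00 7b → 0x7b00
  opcode bits[15:12]=0x7: lw/RR
  rd: (w>>10)&0x3=0x2 → R2
  rs: (w>>8)&0x3=0x3 → R3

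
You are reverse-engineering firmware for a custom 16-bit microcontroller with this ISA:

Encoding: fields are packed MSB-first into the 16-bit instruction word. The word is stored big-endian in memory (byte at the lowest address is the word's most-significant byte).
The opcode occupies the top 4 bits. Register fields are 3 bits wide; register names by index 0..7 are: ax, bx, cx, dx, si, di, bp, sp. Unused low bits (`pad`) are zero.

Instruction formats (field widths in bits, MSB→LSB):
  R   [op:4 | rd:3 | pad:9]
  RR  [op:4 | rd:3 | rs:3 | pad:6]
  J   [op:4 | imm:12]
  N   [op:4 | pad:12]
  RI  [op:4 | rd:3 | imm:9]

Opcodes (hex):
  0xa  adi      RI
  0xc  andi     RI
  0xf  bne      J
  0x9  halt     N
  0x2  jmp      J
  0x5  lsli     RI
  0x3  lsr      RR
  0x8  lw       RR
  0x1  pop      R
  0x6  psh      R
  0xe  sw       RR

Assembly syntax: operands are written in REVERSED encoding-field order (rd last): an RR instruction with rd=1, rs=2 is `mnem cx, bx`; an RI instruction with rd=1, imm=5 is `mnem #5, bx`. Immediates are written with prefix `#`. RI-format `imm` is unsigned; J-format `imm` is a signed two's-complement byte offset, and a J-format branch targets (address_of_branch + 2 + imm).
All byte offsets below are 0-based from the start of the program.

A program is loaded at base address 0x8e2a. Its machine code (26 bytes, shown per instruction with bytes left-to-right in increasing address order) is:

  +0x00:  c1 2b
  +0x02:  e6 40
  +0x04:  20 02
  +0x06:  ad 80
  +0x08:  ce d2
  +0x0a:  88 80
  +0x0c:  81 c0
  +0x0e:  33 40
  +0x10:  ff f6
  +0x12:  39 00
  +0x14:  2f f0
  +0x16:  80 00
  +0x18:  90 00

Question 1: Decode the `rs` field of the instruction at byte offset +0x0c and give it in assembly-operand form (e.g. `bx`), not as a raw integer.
[0c] 81 c0 → 0x81c0
  top 4b → 0x8 → lw [RR]
  rd: (w>>9)&0x7=0x0 → ax
  rs: (w>>6)&0x7=0x7 → sp

sp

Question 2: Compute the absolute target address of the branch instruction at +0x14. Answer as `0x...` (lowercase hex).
0x8e30

[14] 2f f0 → 0x2ff0
  op=0x2ff0>>12=0x2 ⇒ jmp (J)
  imm@[11:0]=0xff0 (s12→-16) ⇒ #-16
  target = base 0x8e2a + off 0x14 + 2 + imm -16 = 0x8e30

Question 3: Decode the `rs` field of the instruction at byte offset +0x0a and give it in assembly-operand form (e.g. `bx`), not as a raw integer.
@+0a  big-endian(88 80) = 0x8880
  op=0x8880>>12=0x8 ⇒ lw (RR)
  rd: (w>>9)&0x7=0x4 → si
  rs: (w>>6)&0x7=0x2 → cx

cx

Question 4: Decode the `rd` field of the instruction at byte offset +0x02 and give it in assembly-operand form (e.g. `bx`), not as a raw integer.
+0x02: e6 40 ⇒ word 0xe640 (big)
  top 4b → 0xe → sw [RR]
  rd@[11:9]=0x3 ⇒ dx
  rs@[8:6]=0x1 ⇒ bx

dx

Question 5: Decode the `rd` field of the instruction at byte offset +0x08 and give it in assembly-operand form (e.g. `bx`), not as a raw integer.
sp

+0x08: ce d2 ⇒ word 0xced2 (big)
  opcode bits[15:12]=0xc: andi/RI
  [11:9] rd=7 = sp
  [8:0] imm=210 = #210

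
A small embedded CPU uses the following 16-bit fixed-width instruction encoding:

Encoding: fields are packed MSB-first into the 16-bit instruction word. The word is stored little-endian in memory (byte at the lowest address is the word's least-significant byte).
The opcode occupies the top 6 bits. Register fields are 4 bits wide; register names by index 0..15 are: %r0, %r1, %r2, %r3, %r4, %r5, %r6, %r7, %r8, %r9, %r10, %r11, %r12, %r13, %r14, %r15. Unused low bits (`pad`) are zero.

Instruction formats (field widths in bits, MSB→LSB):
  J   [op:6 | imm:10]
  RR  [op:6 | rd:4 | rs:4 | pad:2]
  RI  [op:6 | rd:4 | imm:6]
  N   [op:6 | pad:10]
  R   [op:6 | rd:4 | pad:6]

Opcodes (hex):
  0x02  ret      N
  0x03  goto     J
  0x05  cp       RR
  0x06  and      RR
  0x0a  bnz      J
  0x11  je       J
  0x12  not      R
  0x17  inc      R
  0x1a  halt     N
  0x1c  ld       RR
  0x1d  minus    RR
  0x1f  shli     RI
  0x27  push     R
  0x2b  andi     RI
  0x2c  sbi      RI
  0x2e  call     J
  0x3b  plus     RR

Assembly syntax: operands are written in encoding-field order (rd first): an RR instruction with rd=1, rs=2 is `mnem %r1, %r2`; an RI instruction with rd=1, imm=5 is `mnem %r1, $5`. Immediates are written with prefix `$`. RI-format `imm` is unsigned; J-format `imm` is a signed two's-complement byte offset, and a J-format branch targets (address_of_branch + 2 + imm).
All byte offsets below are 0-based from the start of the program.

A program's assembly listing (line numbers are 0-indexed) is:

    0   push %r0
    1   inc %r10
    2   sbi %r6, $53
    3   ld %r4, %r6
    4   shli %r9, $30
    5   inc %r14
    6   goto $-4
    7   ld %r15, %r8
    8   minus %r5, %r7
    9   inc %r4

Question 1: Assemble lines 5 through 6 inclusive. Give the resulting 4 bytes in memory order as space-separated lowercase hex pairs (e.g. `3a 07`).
line 5 (inc): pack op=0x17:6|rd=14:4|pad=0:6 = 0x5f80; little→ 80 5f
line 6 (goto): pack op=0x3:6|imm=-4:10 = 0x0ffc; little→ fc 0f

80 5f fc 0f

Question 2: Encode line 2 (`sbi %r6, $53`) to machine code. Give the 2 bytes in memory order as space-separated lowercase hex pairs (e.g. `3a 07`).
line 2 (sbi): pack op=0x2c:6|rd=6:4|imm=53:6 = 0xb1b5; little→ b5 b1

b5 b1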